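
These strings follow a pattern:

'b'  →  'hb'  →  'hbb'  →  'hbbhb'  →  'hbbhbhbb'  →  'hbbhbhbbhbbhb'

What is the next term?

hbbhbhbbhbbhbhbbhbhbb

This is a Fibonacci-style word recurrence s(k) = s(k−1)·s(k−2): e.g. hb·b = hbb.
So term 7 is hbbhbhbbhbbhb·hbbhbhbb.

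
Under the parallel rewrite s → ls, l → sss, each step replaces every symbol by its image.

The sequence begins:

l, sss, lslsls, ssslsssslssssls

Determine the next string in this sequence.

Rewriting the 15 symbols of ssslsssslssssls one by one yields ls ls ls sss ls ls ls ls sss ls ls ls ls sss ls; concatenated:

lslslsssslslslslsssslslslslssssls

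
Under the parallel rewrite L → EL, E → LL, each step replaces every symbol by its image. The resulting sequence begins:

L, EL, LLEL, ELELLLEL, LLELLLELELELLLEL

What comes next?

ELELLLELELELLLELLLELLLELELELLLEL

Applying the rule to each of the 16 symbols of LLELLLELELELLLEL gives the pieces EL EL LL EL EL EL LL EL LL EL LL EL EL EL LL EL, which concatenate to the answer.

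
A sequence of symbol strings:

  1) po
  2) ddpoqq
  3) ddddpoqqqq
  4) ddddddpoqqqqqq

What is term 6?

Every step adds dd to the front and qq to the end of the previous string.
From ddddddpoqqqqqq, 2 further steps: ddddddpoqqqqqq → ddddddddpoqqqqqqqq → (answer).

ddddddddddpoqqqqqqqqqq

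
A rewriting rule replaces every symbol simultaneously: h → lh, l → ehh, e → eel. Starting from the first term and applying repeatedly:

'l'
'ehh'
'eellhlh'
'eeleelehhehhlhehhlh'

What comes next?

Rewriting the 19 symbols of eeleelehhehhlhehhlh one by one yields eel eel ehh eel eel ehh eel lh lh eel lh lh ehh lh eel lh lh ehh lh; concatenated:

eeleelehheeleelehheellhlheellhlhehhlheellhlhehhlh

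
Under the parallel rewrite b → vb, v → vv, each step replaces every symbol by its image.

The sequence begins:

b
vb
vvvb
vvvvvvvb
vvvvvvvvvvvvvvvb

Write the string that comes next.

Rewriting the 16 symbols of vvvvvvvvvvvvvvvb one by one yields vv vv vv vv vv vv vv vv vv vv vv vv vv vv vv vb; concatenated:

vvvvvvvvvvvvvvvvvvvvvvvvvvvvvvvb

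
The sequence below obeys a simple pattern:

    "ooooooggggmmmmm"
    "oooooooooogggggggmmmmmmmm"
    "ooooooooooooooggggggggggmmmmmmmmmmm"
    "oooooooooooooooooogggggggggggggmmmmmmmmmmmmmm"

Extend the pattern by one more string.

ooooooooooooooooooooooggggggggggggggggmmmmmmmmmmmmmmmmm

Term n consists of 4n-2 o's, followed by 3n-2 g's, followed by 3n-1 m's, where the shown terms are n = 2, 3, 4, 5.
At n = 6 the blocks have lengths 22, 16, 17.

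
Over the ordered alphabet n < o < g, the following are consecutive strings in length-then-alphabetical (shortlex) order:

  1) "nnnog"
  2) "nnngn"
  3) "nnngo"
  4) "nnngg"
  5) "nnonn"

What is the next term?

The successor of nnonn increments the rightmost position that isn't already g and resets every position after it to n.

nnono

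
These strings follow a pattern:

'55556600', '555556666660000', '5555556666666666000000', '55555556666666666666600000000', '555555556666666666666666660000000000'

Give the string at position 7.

55555555556666666666666666666666666600000000000000

Reading off run lengths: 5 runs 4, 5, 6, 7, 8; 6 runs 2, 6, 10, 14, 18; 0 runs 2, 4, 6, 8, 10 — each is linear in n (n = 1, 2, …).
Setting n = 7 gives 10, 26, 14 characters in each block.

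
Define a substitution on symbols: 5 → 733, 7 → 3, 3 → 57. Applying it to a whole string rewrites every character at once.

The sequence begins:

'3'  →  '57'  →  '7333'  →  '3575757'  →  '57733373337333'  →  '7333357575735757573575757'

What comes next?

Applying the rule to each of the 25 symbols of 7333357575735757573575757 gives the pieces 3 57 57 57 57 733 3 733 3 733 3 57 733 3 733 3 733 3 57 733 3 733 3 733 3, which concatenate to the answer.

3575757577333733373335773337333733357733373337333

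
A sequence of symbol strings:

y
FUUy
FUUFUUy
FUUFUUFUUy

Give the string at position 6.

FUUFUUFUUFUUFUUy

Each term is the previous one with FUU prepended.
From FUUFUUFUUy, 2 further steps: FUUFUUFUUy → FUUFUUFUUFUUy → (answer).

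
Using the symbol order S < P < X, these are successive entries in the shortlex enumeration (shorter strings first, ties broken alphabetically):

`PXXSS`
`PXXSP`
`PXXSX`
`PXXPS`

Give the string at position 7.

Advancing 3 positions from PXXPS through PXXPS → PXXPP → PXXPX reaches term 7.

PXXXS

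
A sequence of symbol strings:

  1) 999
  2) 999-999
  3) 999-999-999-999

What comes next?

999-999-999-999-999-999-999-999

Each string is two copies of the previous one joined by '-'.
So the next term is two copies of 999-999-999-999 with '-' between the halves.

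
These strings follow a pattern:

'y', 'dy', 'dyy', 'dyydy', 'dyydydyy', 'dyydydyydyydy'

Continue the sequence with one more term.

dyydydyydyydydyydydyy

Each term (from the third on) is the previous term followed by the one before it: term 3 = dy·y = dyy.
The next term joins dyydydyydyydy and dyydydyy.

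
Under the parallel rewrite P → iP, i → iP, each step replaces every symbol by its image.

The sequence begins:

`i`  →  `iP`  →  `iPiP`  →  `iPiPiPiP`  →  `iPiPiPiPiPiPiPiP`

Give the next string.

iPiPiPiPiPiPiPiPiPiPiPiPiPiPiPiP

Applying the rule to each of the 16 symbols of iPiPiPiPiPiPiPiP gives the pieces iP iP iP iP iP iP iP iP iP iP iP iP iP iP iP iP, which concatenate to the answer.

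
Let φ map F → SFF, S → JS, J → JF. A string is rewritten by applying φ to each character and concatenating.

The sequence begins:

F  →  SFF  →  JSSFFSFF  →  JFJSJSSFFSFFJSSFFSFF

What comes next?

Applying the rule to each of the 20 symbols of JFJSJSSFFSFFJSSFFSFF gives the pieces JF SFF JF JS JF JS JS SFF SFF JS SFF SFF JF JS JS SFF SFF JS SFF SFF, which concatenate to the answer.

JFSFFJFJSJFJSJSSFFSFFJSSFFSFFJFJSJSSFFSFFJSSFFSFF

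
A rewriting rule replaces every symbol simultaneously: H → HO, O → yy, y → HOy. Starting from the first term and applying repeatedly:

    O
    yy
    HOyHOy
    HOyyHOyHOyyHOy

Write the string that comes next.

Rewriting the 14 symbols of HOyyHOyHOyyHOy one by one yields HO yy HOy HOy HO yy HOy HO yy HOy HOy HO yy HOy; concatenated:

HOyyHOyHOyHOyyHOyHOyyHOyHOyHOyyHOy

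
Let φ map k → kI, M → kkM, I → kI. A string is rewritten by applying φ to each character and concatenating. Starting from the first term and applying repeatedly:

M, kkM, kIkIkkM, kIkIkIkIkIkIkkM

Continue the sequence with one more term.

Applying the rule to each of the 15 symbols of kIkIkIkIkIkIkkM gives the pieces kI kI kI kI kI kI kI kI kI kI kI kI kI kI kkM, which concatenate to the answer.

kIkIkIkIkIkIkIkIkIkIkIkIkIkIkkM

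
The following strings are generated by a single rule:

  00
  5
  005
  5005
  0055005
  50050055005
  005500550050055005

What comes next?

This is a Fibonacci-style word recurrence s(k) = s(k−2)·s(k−1): e.g. 00·5 = 005.
Continuing: 50050055005 · 005500550050055005 gives term 8.

50050055005005500550050055005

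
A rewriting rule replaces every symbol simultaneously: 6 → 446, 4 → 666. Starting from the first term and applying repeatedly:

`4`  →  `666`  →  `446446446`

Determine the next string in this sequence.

Rewriting each symbol of 446446446: 4→666, 4→666, 6→446, 4→666, 4→666, 6→446, 4→666, 4→666, 6→446, which concatenates to 666 666 446 666 666 446 666 666 446.

666666446666666446666666446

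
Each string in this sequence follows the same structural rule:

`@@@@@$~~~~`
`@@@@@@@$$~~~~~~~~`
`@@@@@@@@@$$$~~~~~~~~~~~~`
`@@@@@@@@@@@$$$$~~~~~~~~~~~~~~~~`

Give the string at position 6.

The n-th term is 2n+3 @'s then n $'s then 4n ~'s (n = 1, 2, …).
For term 6, n = 6, so the run lengths are 15, 6, 24.

@@@@@@@@@@@@@@@$$$$$$~~~~~~~~~~~~~~~~~~~~~~~~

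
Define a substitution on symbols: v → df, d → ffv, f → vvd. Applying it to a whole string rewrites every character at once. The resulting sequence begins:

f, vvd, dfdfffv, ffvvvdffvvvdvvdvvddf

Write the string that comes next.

Rewriting the 20 symbols of ffvvvdffvvvdvvdvvddf one by one yields vvd vvd df df df ffv vvd vvd df df df ffv df df ffv df df ffv ffv vvd; concatenated:

vvdvvddfdfdfffvvvdvvddfdfdfffvdfdfffvdfdfffvffvvvd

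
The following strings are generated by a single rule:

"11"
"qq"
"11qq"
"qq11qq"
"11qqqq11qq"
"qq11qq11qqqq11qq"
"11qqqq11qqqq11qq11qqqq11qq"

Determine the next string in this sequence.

From term 3 onward, concatenate the second-to-last term with the last: 11·qq = 11qq, qq·11qq = qq11qq, …
Continuing: qq11qq11qqqq11qq · 11qqqq11qqqq11qq11qqqq11qq gives term 8.

qq11qq11qqqq11qq11qqqq11qqqq11qq11qqqq11qq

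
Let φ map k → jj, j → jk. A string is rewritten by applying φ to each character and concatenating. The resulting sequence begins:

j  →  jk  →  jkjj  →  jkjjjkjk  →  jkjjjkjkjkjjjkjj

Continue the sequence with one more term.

Rewriting the 16 symbols of jkjjjkjkjkjjjkjj one by one yields jk jj jk jk jk jj jk jj jk jj jk jk jk jj jk jk; concatenated:

jkjjjkjkjkjjjkjjjkjjjkjkjkjjjkjk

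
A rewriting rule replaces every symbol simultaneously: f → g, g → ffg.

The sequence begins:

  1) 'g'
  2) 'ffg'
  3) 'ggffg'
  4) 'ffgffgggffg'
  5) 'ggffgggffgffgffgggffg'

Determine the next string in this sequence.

Rewriting the 21 symbols of ggffgggffgffgffgggffg one by one yields ffg ffg g g ffg ffg ffg g g ffg g g ffg g g ffg ffg ffg g g ffg; concatenated:

ffgffgggffgffgffgggffgggffgggffgffgffgggffg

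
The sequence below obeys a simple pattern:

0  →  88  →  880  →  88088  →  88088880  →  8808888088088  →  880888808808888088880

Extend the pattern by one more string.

8808888088088880888808808888088088

This is a Fibonacci-style word recurrence s(k) = s(k−1)·s(k−2): e.g. 88·0 = 880.
The next term joins 880888808808888088880 and 8808888088088.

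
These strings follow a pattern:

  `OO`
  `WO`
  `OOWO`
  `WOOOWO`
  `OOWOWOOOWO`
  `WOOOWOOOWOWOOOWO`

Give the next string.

This is a Fibonacci-style word recurrence s(k) = s(k−2)·s(k−1): e.g. OO·WO = OOWO.
The next term joins OOWOWOOOWO and WOOOWOOOWOWOOOWO.

OOWOWOOOWOWOOOWOOOWOWOOOWO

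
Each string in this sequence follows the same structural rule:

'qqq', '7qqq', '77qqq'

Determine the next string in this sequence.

Each term is the previous one with 7 prepended.
One more step from 77qqq gives the answer.

777qqq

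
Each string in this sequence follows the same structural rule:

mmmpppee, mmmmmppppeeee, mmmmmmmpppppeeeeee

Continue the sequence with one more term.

The n-th term is 2n+1 m's then n+2 p's then 2n e's (n = 1, 2, …).
For the next term, n = 4, so the run lengths are 9, 6, 8.

mmmmmmmmmppppppeeeeeeee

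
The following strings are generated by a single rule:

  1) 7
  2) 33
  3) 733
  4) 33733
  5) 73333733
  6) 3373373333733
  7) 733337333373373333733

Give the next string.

3373373333733733337333373373333733

This is a Fibonacci-style word recurrence s(k) = s(k−2)·s(k−1): e.g. 7·33 = 733.
So term 8 is 3373373333733·733337333373373333733.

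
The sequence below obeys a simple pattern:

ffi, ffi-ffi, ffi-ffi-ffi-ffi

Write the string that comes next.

s(k+1) = s(k)·-·s(k) — each term doubles the last with '-' between the halves.
Doubling ffi-ffi-ffi-ffi with '-' between the halves:

ffi-ffi-ffi-ffi-ffi-ffi-ffi-ffi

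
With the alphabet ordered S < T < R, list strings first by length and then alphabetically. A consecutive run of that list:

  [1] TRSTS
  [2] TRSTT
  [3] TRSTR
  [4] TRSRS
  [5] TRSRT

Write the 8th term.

Advancing 3 positions from TRSRT through TRSRT → TRSRR → TRTSS reaches term 8.

TRTST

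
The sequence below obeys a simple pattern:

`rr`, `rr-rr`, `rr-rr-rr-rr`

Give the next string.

Every step duplicates the string with '-' between the halves.
So the next term is two copies of rr-rr-rr-rr with '-' between the halves.

rr-rr-rr-rr-rr-rr-rr-rr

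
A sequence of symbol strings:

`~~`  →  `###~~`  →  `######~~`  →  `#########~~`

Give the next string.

Every step adds ### at the front: s(k+1) = ###·s(k).
One more step from #########~~ gives the answer.

############~~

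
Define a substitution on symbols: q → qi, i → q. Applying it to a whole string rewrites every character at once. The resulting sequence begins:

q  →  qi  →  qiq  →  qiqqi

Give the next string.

Expanding qiqqi: q→qi, i→q, q→qi, q→qi, i→q. Concatenated: qi q qi qi q.

qiqqiqiq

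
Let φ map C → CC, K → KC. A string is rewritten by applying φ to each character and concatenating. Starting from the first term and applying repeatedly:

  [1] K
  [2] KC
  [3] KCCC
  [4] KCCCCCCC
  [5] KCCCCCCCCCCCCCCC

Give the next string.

KCCCCCCCCCCCCCCCCCCCCCCCCCCCCCCC

φ(KCCCCCCCCCCCCCCC) expands symbol-by-symbol to KC CC CC CC CC CC CC CC CC CC CC CC CC CC CC CC; joining the 16 pieces gives the next term.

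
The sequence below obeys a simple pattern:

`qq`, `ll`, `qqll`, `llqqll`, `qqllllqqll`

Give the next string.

llqqllqqllllqqll

From term 3 onward, concatenate the second-to-last term with the last: qq·ll = qqll, ll·qqll = llqqll, …
Continuing: llqqll · qqllllqqll gives term 6.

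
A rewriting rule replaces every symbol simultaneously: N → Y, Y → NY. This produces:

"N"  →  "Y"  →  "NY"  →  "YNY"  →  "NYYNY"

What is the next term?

Expanding NYYNY: N→Y, Y→NY, Y→NY, N→Y, Y→NY. Concatenated: Y NY NY Y NY.

YNYNYYNY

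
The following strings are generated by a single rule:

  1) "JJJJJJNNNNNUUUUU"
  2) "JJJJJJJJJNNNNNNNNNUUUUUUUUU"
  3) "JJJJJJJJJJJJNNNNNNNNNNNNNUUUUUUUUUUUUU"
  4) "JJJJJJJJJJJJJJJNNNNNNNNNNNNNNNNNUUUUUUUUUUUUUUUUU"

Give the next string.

JJJJJJJJJJJJJJJJJJNNNNNNNNNNNNNNNNNNNNNUUUUUUUUUUUUUUUUUUUUU

Term n consists of 3n+3 J's, followed by 4n+1 N's, followed by 4n+1 U's (n = 1, 2, …).
For the next term, n = 5, so the run lengths are 18, 21, 21.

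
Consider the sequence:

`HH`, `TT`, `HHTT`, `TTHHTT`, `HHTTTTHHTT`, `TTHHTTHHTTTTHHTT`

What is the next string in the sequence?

HHTTTTHHTTTTHHTTHHTTTTHHTT

Each term (from the third on) is the two preceding terms concatenated in order: term 3 = HH·TT = HHTT.
Continuing: HHTTTTHHTT · TTHHTTHHTTTTHHTT gives term 7.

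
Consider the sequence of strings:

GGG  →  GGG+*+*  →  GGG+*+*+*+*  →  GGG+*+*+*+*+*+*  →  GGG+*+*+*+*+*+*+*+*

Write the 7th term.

Every step adds +*+* to the end: s(k+1) = s(k)·+*+*.
From GGG+*+*+*+*+*+*+*+*, 2 further steps: GGG+*+*+*+*+*+*+*+* → GGG+*+*+*+*+*+*+*+*+*+* → (answer).

GGG+*+*+*+*+*+*+*+*+*+*+*+*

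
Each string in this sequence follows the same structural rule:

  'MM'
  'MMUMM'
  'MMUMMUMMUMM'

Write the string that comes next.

s(k+1) = s(k)·U·s(k) — each term doubles the last with 'U' between the halves.
Doubling MMUMMUMMUMM with 'U' between the halves:

MMUMMUMMUMMUMMUMMUMMUMM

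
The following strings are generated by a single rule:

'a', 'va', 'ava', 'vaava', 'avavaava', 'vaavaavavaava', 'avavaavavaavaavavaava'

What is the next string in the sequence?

vaavaavavaavaavavaavavaavaavavaava

From term 3 onward, concatenate the second-to-last term with the last: a·va = ava, va·ava = vaava, …
The next term joins vaavaavavaava and avavaavavaavaavavaava.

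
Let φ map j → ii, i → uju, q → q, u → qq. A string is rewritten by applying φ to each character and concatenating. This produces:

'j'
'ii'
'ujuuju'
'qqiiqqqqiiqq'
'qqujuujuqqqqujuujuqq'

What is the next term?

qqqqiiqqqqiiqqqqqqqqiiqqqqiiqqqq

Replace each of the 20 characters of qqujuujuqqqqujuujuqq in place — q q qq ii qq qq ii qq q q q q qq ii qq qq ii qq q q — and concatenate.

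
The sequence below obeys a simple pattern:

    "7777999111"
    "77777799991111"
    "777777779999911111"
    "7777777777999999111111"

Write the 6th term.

The n-th term is 2n 7's then n+1 9's then n+1 1's, where the shown terms are n = 2, 3, 4, 5.
Setting n = 7 gives 14, 8, 8 characters in each block.

777777777777779999999911111111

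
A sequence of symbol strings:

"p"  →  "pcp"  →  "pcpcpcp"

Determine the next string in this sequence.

Every step duplicates the string with 'c' between the halves.
So the next term is two copies of pcpcpcp with 'c' between the halves.

pcpcpcpcpcpcpcp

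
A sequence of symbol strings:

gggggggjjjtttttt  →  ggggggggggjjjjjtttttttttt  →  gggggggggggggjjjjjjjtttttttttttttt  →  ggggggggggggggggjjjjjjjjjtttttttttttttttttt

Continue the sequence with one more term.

gggggggggggggggggggjjjjjjjjjjjtttttttttttttttttttttt

Reading off run lengths: g runs 7, 10, 13, 16; j runs 3, 5, 7, 9; t runs 6, 10, 14, 18 — each is linear in n, where the shown terms are n = 2, 3, 4, 5.
Setting n = 6 gives 19, 11, 22 characters in each block.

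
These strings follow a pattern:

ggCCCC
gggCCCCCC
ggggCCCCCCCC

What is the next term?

gggggCCCCCCCCCC

The n-th term is n g's then 2n C's, where the shown terms are n = 2, 3, 4.
At n = 5 the blocks have lengths 5, 10.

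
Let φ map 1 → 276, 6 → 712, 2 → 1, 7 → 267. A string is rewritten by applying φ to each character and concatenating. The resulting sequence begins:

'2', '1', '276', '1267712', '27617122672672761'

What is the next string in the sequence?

12677122762672761171226717122671267712276

φ(27617122672672761) expands symbol-by-symbol to 1 267 712 276 267 276 1 1 712 267 1 712 267 1 267 712 276; joining the 17 pieces gives the next term.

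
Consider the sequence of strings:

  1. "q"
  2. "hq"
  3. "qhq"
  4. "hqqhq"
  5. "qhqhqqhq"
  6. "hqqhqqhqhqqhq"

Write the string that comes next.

qhqhqqhqhqqhqqhqhqqhq

Each term (from the third on) is the two preceding terms concatenated in order: term 3 = q·hq = qhq.
The next term joins qhqhqqhq and hqqhqqhqhqqhq.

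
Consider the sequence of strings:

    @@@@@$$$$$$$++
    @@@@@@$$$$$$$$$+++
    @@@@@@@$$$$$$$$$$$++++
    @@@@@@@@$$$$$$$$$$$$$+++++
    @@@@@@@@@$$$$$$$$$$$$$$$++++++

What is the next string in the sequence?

@@@@@@@@@@$$$$$$$$$$$$$$$$$+++++++

Reading off run lengths: @ runs 5, 6, 7, 8, 9; $ runs 7, 9, 11, 13, 15; + runs 2, 3, 4, 5, 6 — each is linear in n, where the shown terms are n = 2, 3, 4, 5, 6.
Setting n = 7 gives 10, 17, 7 characters in each block.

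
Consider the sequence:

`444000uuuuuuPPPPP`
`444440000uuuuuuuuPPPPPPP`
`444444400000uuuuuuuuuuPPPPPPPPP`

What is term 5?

Reading off run lengths: 4 runs 3, 5, 7; 0 runs 3, 4, 5; u runs 6, 8, 10; P runs 5, 7, 9 — each is linear in n, where the shown terms are n = 2, 3, 4.
At n = 6 the blocks have lengths 11, 7, 14, 13.

444444444440000000uuuuuuuuuuuuuuPPPPPPPPPPPPP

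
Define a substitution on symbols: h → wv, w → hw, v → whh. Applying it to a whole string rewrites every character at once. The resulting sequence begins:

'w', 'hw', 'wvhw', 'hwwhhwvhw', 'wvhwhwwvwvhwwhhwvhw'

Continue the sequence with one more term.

hwwhhwvhwwvhwhwwhhhwwhhwvhwhwwvwvhwwhhwvhw

φ(wvhwhwwvwvhwwhhwvhw) expands symbol-by-symbol to hw whh wv hw wv hw hw whh hw whh wv hw hw wv wv hw whh wv hw; joining the 19 pieces gives the next term.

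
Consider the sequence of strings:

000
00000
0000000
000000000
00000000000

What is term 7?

The strings grow by a fixed suffix 00 each time.
From 00000000000, 2 further steps: 00000000000 → 0000000000000 → (answer).

000000000000000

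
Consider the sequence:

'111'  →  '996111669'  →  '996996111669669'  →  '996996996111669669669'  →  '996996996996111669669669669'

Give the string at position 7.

s(k+1) = 996·s(k)·669, so each term gains 996 as a prefix and 669 as a suffix.
From 996996996996111669669669669, 2 further steps: 996996996996111669669669669 → 996996996996996111669669669669669 → (answer).

996996996996996996111669669669669669669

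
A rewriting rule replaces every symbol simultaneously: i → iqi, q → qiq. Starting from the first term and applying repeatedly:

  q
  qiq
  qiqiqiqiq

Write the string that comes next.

qiqiqiqiqiqiqiqiqiqiqiqiqiq

Expanding qiqiqiqiq: q→qiq, i→iqi, q→qiq, i→iqi, q→qiq, i→iqi, q→qiq, i→iqi, q→qiq. Concatenated: qiq iqi qiq iqi qiq iqi qiq iqi qiq.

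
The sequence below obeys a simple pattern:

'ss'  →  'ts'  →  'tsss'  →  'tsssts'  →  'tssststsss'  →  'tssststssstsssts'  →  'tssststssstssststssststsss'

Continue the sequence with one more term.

tssststssstssststssststssstssststssstsssts

Each term (from the third on) is the previous term followed by the one before it: term 3 = ts·ss = tsss.
Continuing: tssststssstssststssststsss · tssststssstsssts gives term 8.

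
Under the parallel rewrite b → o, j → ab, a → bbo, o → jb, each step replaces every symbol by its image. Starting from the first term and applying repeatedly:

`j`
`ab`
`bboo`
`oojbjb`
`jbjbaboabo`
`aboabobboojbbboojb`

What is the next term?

bboojbbboojboojbjbabooojbjbabo

Replace each of the 18 characters of aboabobboojbbboojb in place — bbo o jb bbo o jb o o jb jb ab o o o jb jb ab o — and concatenate.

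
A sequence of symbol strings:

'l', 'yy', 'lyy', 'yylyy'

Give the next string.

lyyyylyy

From term 3 onward, concatenate the second-to-last term with the last: l·yy = lyy, yy·lyy = yylyy, …
So term 5 is lyy·yylyy.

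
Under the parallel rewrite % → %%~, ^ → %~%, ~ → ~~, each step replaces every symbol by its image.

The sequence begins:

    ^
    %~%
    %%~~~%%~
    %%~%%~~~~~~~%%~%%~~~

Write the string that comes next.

%%~%%~~~%%~%%~~~~~~~~~~~~~~~%%~%%~~~%%~%%~~~~~~~

φ(%%~%%~~~~~~~%%~%%~~~) expands symbol-by-symbol to %%~ %%~ ~~ %%~ %%~ ~~ ~~ ~~ ~~ ~~ ~~ ~~ %%~ %%~ ~~ %%~ %%~ ~~ ~~ ~~; joining the 20 pieces gives the next term.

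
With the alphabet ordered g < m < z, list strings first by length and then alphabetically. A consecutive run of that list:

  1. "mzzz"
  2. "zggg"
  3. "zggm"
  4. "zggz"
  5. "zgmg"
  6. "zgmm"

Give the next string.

zgmz

Find the rightmost character of zgmm below z, bump it to the next letter, and reset everything to its right to g.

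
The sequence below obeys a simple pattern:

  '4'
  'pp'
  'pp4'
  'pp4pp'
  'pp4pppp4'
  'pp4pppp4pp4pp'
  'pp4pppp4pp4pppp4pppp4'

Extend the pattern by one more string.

From term 3 onward, concatenate the last term with the second-to-last: pp·4 = pp4, pp4·pp = pp4pp, …
So term 8 is pp4pppp4pp4pppp4pppp4·pp4pppp4pp4pp.

pp4pppp4pp4pppp4pppp4pp4pppp4pp4pp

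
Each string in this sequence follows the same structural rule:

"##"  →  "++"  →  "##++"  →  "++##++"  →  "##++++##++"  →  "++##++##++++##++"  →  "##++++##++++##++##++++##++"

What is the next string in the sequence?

From term 3 onward, concatenate the second-to-last term with the last: ##·++ = ##++, ++·##++ = ++##++, …
Continuing: ++##++##++++##++ · ##++++##++++##++##++++##++ gives term 8.

++##++##++++##++##++++##++++##++##++++##++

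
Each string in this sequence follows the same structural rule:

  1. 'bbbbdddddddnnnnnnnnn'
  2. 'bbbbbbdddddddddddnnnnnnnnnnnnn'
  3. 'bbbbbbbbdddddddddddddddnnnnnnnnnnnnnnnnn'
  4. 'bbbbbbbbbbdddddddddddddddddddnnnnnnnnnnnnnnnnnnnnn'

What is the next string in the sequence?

The n-th term is 2n b's then 4n-1 d's then 4n+1 n's, where the shown terms are n = 2, 3, 4, 5.
Setting n = 6 gives 12, 23, 25 characters in each block.

bbbbbbbbbbbbdddddddddddddddddddddddnnnnnnnnnnnnnnnnnnnnnnnnn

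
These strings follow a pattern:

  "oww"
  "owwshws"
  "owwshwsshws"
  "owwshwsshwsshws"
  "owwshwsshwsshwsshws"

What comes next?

owwshwsshwsshwsshwsshws

Every step adds shws to the end: s(k+1) = s(k)·shws.
One more step from owwshwsshwsshwsshws gives the answer.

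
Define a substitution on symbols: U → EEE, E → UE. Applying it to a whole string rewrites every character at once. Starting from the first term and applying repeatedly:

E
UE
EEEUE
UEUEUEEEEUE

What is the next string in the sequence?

EEEUEEEEUEEEEUEUEUEUEEEEUE

Apply φ to UEUEUEEEEUE symbol by symbol: U→EEE, E→UE, U→EEE, E→UE, U→EEE, E→UE, E→UE, E→UE, E→UE, U→EEE, E→UE; joined: EEE UE EEE UE EEE UE UE UE UE EEE UE.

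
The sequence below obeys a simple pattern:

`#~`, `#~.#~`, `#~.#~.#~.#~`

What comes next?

#~.#~.#~.#~.#~.#~.#~.#~

Every step duplicates the string with '.' between the halves.
One more doubling of #~.#~.#~.#~ gives the answer.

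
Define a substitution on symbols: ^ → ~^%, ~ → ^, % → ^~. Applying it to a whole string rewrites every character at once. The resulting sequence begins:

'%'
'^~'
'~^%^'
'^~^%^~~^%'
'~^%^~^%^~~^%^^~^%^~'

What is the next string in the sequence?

Applying the rule to each of the 19 symbols of ~^%^~^%^~~^%^^~^%^~ gives the pieces ^ ~^% ^~ ~^% ^ ~^% ^~ ~^% ^ ^ ~^% ^~ ~^% ~^% ^ ~^% ^~ ~^% ^, which concatenate to the answer.

^~^%^~~^%^~^%^~~^%^^~^%^~~^%~^%^~^%^~~^%^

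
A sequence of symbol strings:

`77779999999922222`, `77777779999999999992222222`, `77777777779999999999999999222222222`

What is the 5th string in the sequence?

Each string has the form 7^{3n-2} 9^{4n} 2^{2n+1}, where the shown terms are n = 2, 3, 4.
For term 5, n = 6, so the run lengths are 16, 24, 13.

77777777777777779999999999999999999999992222222222222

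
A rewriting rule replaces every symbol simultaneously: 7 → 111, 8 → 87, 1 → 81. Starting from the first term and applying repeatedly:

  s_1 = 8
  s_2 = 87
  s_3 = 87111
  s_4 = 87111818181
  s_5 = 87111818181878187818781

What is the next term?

φ(87111818181878187818781) expands symbol-by-symbol to 87 111 81 81 81 87 81 87 81 87 81 87 111 87 81 87 111 87 81 87 111 87 81; joining the 23 pieces gives the next term.

87111818181878187818781871118781871118781871118781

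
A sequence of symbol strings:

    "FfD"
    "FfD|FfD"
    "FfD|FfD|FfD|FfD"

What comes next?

Every step duplicates the string with '|' between the halves.
Doubling FfD|FfD|FfD|FfD with '|' between the halves:

FfD|FfD|FfD|FfD|FfD|FfD|FfD|FfD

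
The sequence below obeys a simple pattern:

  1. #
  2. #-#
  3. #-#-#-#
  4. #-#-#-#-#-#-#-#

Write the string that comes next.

Every step duplicates the string with '-' between the halves.
So the next term is two copies of #-#-#-#-#-#-#-# with '-' between the halves.

#-#-#-#-#-#-#-#-#-#-#-#-#-#-#-#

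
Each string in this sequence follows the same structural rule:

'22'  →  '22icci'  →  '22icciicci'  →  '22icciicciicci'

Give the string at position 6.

22icciicciicciicciicci

Every step adds icci to the end: s(k+1) = s(k)·icci.
From 22icciicciicci, 2 further steps: 22icciicciicci → 22icciicciicciicci → (answer).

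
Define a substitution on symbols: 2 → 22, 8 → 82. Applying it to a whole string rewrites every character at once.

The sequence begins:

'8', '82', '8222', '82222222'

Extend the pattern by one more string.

8222222222222222

Rewriting each symbol of 82222222: 8→82, 2→22, 2→22, 2→22, 2→22, 2→22, 2→22, 2→22, which concatenates to 82 22 22 22 22 22 22 22.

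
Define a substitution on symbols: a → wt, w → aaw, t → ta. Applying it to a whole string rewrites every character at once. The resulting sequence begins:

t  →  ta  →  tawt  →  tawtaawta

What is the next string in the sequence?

Rewriting each symbol of tawtaawta: t→ta, a→wt, w→aaw, t→ta, a→wt, a→wt, w→aaw, t→ta, a→wt, which concatenates to ta wt aaw ta wt wt aaw ta wt.

tawtaawtawtwtaawtawt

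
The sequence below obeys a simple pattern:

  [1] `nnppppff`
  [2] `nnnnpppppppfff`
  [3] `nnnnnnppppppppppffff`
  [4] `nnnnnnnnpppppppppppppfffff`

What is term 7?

nnnnnnnnnnnnnnppppppppppppppppppppppffffffff

Term n consists of 2n-2 n's, followed by 3n-2 p's, followed by n f's, where the shown terms are n = 2, 3, 4, 5.
At n = 8 the blocks have lengths 14, 22, 8.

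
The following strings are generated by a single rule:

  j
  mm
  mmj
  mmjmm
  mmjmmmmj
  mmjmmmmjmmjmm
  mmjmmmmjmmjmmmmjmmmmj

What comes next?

From term 3 onward, concatenate the last term with the second-to-last: mm·j = mmj, mmj·mm = mmjmm, …
Continuing: mmjmmmmjmmjmmmmjmmmmj · mmjmmmmjmmjmm gives term 8.

mmjmmmmjmmjmmmmjmmmmjmmjmmmmjmmjmm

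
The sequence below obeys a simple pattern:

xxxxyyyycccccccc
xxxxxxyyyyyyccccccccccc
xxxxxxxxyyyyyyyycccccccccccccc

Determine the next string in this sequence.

Each string has the form x^{2n} y^{2n} c^{3n+2}, where the shown terms are n = 2, 3, 4.
At n = 5 the blocks have lengths 10, 10, 17.

xxxxxxxxxxyyyyyyyyyyccccccccccccccccc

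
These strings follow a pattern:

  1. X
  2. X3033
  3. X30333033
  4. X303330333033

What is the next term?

X3033303330333033

Each term is the previous one with 3033 appended.
So the next term is X303330333033·3033.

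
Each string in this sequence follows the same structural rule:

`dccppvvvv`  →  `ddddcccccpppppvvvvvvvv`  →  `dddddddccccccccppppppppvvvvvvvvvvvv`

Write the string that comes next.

ddddddddddcccccccccccpppppppppppvvvvvvvvvvvvvvvv

Reading off run lengths: d runs 1, 4, 7; c runs 2, 5, 8; p runs 2, 5, 8; v runs 4, 8, 12 — each is linear in n (n = 1, 2, …).
For the next term, n = 4, so the run lengths are 10, 11, 11, 16.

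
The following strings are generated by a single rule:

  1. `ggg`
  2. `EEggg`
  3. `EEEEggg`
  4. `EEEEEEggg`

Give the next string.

Each term is the previous one with EE prepended.
Applying this once more to EEEEEEggg:

EEEEEEEEggg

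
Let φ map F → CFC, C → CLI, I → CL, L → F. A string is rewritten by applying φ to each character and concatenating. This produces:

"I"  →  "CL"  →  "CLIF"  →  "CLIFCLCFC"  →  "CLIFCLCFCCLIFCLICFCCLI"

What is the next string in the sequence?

CLIFCLCFCCLIFCLICFCCLICLIFCLCFCCLIFCLCLICFCCLICLIFCL

Applying the rule to each of the 22 symbols of CLIFCLCFCCLIFCLICFCCLI gives the pieces CLI F CL CFC CLI F CLI CFC CLI CLI F CL CFC CLI F CL CLI CFC CLI CLI F CL, which concatenate to the answer.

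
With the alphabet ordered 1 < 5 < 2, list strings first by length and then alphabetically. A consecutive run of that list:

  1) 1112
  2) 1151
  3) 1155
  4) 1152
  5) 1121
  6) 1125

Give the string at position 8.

1511

Stepping forward 2 times from 1125: 1125 → 1122, then the target.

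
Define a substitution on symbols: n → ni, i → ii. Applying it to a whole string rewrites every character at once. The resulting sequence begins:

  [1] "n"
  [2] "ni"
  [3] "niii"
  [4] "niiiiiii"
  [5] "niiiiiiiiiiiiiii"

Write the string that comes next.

Applying the rule to each of the 16 symbols of niiiiiiiiiiiiiii gives the pieces ni ii ii ii ii ii ii ii ii ii ii ii ii ii ii ii, which concatenate to the answer.

niiiiiiiiiiiiiiiiiiiiiiiiiiiiiii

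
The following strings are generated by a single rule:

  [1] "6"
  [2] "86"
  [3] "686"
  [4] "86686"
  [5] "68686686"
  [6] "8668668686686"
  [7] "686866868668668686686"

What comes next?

This is a Fibonacci-style word recurrence s(k) = s(k−2)·s(k−1): e.g. 6·86 = 686.
The next term joins 8668668686686 and 686866868668668686686.

8668668686686686866868668668686686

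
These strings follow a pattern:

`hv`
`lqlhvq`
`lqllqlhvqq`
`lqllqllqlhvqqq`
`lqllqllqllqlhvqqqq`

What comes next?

lqllqllqllqllqlhvqqqqq

Each term wraps the previous one in lql on the left and q on the right.
One more step from lqllqllqllqlhvqqqq gives the answer.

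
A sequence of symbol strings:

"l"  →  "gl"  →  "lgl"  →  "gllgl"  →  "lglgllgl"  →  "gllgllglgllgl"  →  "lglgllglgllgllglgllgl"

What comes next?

gllgllglgllgllglgllglgllgllglgllgl

From term 3 onward, concatenate the second-to-last term with the last: l·gl = lgl, gl·lgl = gllgl, …
So term 8 is gllgllglgllgl·lglgllglgllgllglgllgl.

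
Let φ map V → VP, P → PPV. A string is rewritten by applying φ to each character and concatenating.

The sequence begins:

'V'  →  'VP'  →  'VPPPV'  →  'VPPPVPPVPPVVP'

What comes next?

Replace each of the 13 characters of VPPPVPPVPPVVP in place — VP PPV PPV PPV VP PPV PPV VP PPV PPV VP VP PPV — and concatenate.

VPPPVPPVPPVVPPPVPPVVPPPVPPVVPVPPPV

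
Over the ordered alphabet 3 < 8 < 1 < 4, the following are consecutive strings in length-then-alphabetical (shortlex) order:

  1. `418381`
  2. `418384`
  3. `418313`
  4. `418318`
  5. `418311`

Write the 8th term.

Advancing 3 positions from 418311 through 418311 → 418314 → 418343 reaches term 8.

418348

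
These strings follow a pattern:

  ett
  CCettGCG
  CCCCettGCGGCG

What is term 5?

Each term wraps the previous one in CC on the left and GCG on the right.
From CCCCettGCGGCG, 2 further steps: CCCCettGCGGCG → CCCCCCettGCGGCGGCG → (answer).

CCCCCCCCettGCGGCGGCGGCG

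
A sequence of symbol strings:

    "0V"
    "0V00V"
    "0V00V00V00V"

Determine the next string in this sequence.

Each string is two copies of the previous one joined by '0'.
Doubling 0V00V00V00V with '0' between the halves:

0V00V00V00V00V00V00V00V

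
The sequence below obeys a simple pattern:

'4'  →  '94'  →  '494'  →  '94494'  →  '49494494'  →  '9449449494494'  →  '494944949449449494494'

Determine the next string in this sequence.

9449449494494494944949449449494494

From term 3 onward, concatenate the second-to-last term with the last: 4·94 = 494, 94·494 = 94494, …
The next term joins 9449449494494 and 494944949449449494494.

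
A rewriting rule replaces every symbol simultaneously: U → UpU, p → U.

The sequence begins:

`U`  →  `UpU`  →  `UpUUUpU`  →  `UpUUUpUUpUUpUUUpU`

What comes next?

Replace each of the 17 characters of UpUUUpUUpUUpUUUpU in place — UpU U UpU UpU UpU U UpU UpU U UpU UpU U UpU UpU UpU U UpU — and concatenate.

UpUUUpUUpUUpUUUpUUpUUUpUUpUUUpUUpUUpUUUpU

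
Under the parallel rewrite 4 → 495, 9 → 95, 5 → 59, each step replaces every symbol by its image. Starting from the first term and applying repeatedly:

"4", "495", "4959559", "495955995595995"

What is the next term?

4959559955959959559599559959559

Applying the rule to each of the 15 symbols of 495955995595995 gives the pieces 495 95 59 95 59 59 95 95 59 59 95 59 95 95 59, which concatenate to the answer.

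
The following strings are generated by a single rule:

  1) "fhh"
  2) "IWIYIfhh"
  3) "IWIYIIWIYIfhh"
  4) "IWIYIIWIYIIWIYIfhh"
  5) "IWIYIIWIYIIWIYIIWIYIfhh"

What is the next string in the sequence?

Every step adds IWIYI at the front: s(k+1) = IWIYI·s(k).
Applying this once more to IWIYIIWIYIIWIYIIWIYIfhh:

IWIYIIWIYIIWIYIIWIYIIWIYIfhh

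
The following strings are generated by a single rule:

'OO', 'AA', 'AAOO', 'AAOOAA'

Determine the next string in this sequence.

AAOOAAAAOO

Each term (from the third on) is the previous term followed by the one before it: term 3 = AA·OO = AAOO.
Continuing: AAOOAA · AAOO gives term 5.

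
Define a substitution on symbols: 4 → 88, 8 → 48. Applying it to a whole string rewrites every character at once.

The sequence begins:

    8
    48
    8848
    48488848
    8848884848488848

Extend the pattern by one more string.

φ(8848884848488848) expands symbol-by-symbol to 48 48 88 48 48 48 88 48 88 48 88 48 48 48 88 48; joining the 16 pieces gives the next term.

48488848484888488848884848488848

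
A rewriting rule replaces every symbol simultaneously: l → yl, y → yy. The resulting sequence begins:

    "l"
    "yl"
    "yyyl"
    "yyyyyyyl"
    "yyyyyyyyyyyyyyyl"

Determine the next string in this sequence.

Replace each of the 16 characters of yyyyyyyyyyyyyyyl in place — yy yy yy yy yy yy yy yy yy yy yy yy yy yy yy yl — and concatenate.

yyyyyyyyyyyyyyyyyyyyyyyyyyyyyyyl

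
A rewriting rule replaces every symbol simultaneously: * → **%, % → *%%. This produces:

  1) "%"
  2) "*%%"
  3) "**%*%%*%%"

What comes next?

Apply φ to **%*%%*%% symbol by symbol: *→**%, *→**%, %→*%%, *→**%, %→*%%, %→*%%, *→**%, %→*%%, %→*%%; joined: **% **% *%% **% *%% *%% **% *%% *%%.

**%**%*%%**%*%%*%%**%*%%*%%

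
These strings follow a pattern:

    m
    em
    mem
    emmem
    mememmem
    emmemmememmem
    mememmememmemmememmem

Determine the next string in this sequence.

From term 3 onward, concatenate the second-to-last term with the last: m·em = mem, em·mem = emmem, …
Continuing: emmemmememmem · mememmememmemmememmem gives term 8.

emmemmememmemmememmememmemmememmem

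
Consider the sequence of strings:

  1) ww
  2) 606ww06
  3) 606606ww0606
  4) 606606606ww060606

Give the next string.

s(k+1) = 606·s(k)·06, so each term gains 606 as a prefix and 06 as a suffix.
So the next term is 606·606606606ww060606·06.

606606606606ww06060606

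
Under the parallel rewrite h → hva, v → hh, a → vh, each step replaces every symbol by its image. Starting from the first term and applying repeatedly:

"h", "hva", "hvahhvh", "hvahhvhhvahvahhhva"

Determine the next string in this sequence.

Replace each of the 18 characters of hvahhvhhvahvahhhva in place — hva hh vh hva hva hh hva hva hh vh hva hh vh hva hva hva hh vh — and concatenate.

hvahhvhhvahvahhhvahvahhvhhvahhvhhvahvahvahhvh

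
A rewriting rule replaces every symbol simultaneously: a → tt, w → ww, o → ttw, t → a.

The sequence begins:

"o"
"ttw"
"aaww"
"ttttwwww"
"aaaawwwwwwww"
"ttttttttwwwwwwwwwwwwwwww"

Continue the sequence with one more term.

aaaaaaaawwwwwwwwwwwwwwwwwwwwwwwwwwwwwwww

φ(ttttttttwwwwwwwwwwwwwwww) expands symbol-by-symbol to a a a a a a a a ww ww ww ww ww ww ww ww ww ww ww ww ww ww ww ww; joining the 24 pieces gives the next term.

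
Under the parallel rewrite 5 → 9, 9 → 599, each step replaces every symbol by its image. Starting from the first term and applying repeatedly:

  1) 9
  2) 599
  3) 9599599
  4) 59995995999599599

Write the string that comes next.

Applying the rule to each of the 17 symbols of 59995995999599599 gives the pieces 9 599 599 599 9 599 599 9 599 599 599 9 599 599 9 599 599, which concatenate to the answer.

95995995999599599959959959995995999599599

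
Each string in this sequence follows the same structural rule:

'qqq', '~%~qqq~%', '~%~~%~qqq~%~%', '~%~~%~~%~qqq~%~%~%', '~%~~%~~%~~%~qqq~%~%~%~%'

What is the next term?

~%~~%~~%~~%~~%~qqq~%~%~%~%~%

Every step adds ~%~ to the front and ~% to the end of the previous string.
One more step from ~%~~%~~%~~%~qqq~%~%~%~% gives the answer.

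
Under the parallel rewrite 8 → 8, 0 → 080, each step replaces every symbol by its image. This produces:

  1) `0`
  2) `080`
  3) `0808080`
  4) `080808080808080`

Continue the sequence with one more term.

0808080808080808080808080808080

Applying the rule to each of the 15 symbols of 080808080808080 gives the pieces 080 8 080 8 080 8 080 8 080 8 080 8 080 8 080, which concatenate to the answer.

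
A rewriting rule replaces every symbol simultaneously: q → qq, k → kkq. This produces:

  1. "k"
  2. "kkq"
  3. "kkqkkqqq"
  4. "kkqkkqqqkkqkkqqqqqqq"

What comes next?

Replace each of the 20 characters of kkqkkqqqkkqkkqqqqqqq in place — kkq kkq qq kkq kkq qq qq qq kkq kkq qq kkq kkq qq qq qq qq qq qq qq — and concatenate.

kkqkkqqqkkqkkqqqqqqqkkqkkqqqkkqkkqqqqqqqqqqqqqqq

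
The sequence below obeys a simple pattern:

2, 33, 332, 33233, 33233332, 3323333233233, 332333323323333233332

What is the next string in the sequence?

3323333233233332333323323333233233

This is a Fibonacci-style word recurrence s(k) = s(k−1)·s(k−2): e.g. 33·2 = 332.
The next term joins 332333323323333233332 and 3323333233233.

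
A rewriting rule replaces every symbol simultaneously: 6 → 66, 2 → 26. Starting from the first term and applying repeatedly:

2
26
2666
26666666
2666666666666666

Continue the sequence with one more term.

26666666666666666666666666666666

Applying the rule to each of the 16 symbols of 2666666666666666 gives the pieces 26 66 66 66 66 66 66 66 66 66 66 66 66 66 66 66, which concatenate to the answer.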